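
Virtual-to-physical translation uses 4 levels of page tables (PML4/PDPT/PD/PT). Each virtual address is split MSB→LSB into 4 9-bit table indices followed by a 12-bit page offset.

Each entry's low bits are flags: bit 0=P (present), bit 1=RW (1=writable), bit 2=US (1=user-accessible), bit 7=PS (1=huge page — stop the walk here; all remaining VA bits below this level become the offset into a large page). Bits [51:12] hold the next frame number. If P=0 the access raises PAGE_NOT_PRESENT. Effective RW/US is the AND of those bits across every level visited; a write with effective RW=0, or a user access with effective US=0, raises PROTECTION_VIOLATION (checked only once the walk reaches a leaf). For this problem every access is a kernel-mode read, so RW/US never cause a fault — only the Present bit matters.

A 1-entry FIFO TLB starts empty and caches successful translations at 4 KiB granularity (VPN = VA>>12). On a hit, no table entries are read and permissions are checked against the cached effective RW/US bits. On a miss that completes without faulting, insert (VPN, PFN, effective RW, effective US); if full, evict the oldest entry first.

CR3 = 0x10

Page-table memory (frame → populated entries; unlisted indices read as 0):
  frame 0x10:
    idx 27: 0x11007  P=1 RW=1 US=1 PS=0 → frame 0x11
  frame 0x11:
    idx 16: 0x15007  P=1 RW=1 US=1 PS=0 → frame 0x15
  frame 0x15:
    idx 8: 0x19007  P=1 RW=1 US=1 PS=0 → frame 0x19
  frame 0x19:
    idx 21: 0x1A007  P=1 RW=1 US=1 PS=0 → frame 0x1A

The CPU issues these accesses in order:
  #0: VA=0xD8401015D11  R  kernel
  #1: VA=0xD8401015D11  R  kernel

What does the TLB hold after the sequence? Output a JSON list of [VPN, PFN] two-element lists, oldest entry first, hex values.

Walk each access:
#0 VA=0xD8401015D11 (r,kernel):
  L0: frame=0x10 idx=27 entry=0x11007 [P=1 RW=1 US=1 PS=0]
  L1: frame=0x11 idx=16 entry=0x15007 [P=1 RW=1 US=1 PS=0]
  L2: frame=0x15 idx=8 entry=0x19007 [P=1 RW=1 US=1 PS=0]
  L3: frame=0x19 idx=21 entry=0x1A007 [P=1 RW=1 US=1 PS=0]
  → PA=0x1AD11  (4 entries read)
#1 VA=0xD8401015D11 (r,kernel):
  TLB hit vpn=0xD8401015 → PA=0x1AD11

TLB: [["0xD8401015", "0x1A"]]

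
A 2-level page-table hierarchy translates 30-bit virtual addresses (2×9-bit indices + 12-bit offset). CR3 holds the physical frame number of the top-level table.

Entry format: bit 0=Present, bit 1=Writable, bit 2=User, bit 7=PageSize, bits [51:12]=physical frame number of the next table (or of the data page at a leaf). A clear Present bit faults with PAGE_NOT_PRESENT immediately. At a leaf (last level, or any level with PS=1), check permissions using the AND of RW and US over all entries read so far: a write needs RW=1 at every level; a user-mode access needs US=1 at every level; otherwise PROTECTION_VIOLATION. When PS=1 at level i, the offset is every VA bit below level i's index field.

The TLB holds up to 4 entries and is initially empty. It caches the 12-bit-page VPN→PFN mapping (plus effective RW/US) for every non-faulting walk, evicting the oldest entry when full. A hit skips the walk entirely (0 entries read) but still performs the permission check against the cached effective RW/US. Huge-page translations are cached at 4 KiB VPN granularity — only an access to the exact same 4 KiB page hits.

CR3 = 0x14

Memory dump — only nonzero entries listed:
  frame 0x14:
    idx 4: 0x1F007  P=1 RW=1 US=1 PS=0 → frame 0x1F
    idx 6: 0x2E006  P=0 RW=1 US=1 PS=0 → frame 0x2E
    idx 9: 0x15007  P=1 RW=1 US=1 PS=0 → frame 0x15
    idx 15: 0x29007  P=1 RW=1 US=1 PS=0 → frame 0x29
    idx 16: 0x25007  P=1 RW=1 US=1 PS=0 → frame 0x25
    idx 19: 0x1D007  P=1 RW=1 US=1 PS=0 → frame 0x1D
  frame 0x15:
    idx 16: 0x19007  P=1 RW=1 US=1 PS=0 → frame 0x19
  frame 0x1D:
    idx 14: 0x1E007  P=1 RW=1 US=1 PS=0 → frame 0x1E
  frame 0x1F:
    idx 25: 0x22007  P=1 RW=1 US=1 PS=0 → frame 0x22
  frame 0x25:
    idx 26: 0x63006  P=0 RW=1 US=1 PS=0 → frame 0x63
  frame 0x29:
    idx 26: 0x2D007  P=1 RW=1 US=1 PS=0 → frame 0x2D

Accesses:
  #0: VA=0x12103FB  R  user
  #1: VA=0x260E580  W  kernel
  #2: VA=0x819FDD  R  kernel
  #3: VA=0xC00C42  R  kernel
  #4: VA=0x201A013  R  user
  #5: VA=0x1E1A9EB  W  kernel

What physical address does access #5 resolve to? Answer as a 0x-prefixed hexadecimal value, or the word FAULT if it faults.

Walk each access:
#0 VA=0x12103FB (r,user):
  [0] read 0x14 idx=9: raw=0x15007 flags P=1 W=1 U=1 S=0
  [1] read 0x15 idx=16: raw=0x19007 flags P=1 W=1 U=1 S=0
  ⇒ phys 0x193FB  [2 reads]
#1 VA=0x260E580 (w,kernel):
  [0] read 0x14 idx=19: raw=0x1D007 flags P=1 W=1 U=1 S=0
  [1] read 0x1D idx=14: raw=0x1E007 flags P=1 W=1 U=1 S=0
  ⇒ phys 0x1E580  [2 reads]
#2 VA=0x819FDD (r,kernel):
  [0] read 0x14 idx=4: raw=0x1F007 flags P=1 W=1 U=1 S=0
  [1] read 0x1F idx=25: raw=0x22007 flags P=1 W=1 U=1 S=0
  ⇒ phys 0x22FDD  [2 reads]
#3 VA=0xC00C42 (r,kernel):
  [0] read 0x14 idx=6: raw=0x2E006 flags P=0 W=1 U=1 S=0
  ⇒ fault: PAGE_NOT_PRESENT  — 1 lookups
#4 VA=0x201A013 (r,user):
  [0] read 0x14 idx=16: raw=0x25007 flags P=1 W=1 U=1 S=0
  [1] read 0x25 idx=26: raw=0x63006 flags P=0 W=1 U=1 S=0
  ⇒ fault: PAGE_NOT_PRESENT  — 2 lookups
#5 VA=0x1E1A9EB (w,kernel):
  [0] read 0x14 idx=15: raw=0x29007 flags P=1 W=1 U=1 S=0
  [1] read 0x29 idx=26: raw=0x2D007 flags P=1 W=1 U=1 S=0
  ⇒ phys 0x2D9EB  [2 reads]

Access #5 PA: 0x2D9EB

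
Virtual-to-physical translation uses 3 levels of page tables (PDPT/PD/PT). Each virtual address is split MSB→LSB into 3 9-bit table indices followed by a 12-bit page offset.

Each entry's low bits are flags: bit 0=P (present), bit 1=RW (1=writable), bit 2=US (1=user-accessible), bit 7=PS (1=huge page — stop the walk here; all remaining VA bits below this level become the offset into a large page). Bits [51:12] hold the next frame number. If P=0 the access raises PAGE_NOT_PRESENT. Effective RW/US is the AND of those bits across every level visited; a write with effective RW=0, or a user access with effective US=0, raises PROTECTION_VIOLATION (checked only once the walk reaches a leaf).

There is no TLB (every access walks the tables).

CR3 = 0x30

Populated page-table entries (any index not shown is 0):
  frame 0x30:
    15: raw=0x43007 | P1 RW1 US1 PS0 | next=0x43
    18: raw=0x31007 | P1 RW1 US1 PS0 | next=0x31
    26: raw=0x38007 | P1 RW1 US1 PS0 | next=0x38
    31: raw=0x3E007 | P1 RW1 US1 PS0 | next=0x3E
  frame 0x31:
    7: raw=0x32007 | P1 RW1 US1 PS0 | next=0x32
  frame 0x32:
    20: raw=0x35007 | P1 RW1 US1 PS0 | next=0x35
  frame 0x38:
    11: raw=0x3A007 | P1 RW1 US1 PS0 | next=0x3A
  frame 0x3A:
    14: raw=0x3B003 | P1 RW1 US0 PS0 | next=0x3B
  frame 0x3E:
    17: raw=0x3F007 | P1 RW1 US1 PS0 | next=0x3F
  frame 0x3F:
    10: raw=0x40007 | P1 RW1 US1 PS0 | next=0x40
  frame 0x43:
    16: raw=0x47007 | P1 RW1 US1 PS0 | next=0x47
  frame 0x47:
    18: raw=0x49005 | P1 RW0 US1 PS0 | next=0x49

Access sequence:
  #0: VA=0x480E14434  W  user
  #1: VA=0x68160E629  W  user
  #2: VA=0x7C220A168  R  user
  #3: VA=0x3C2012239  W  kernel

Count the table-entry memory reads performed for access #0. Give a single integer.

Per-access translation:
#0 VA=0x480E14434 (w,user):
  L0 @0x30[18] → 0x31007  P=1,RW=1,US=1,PS=0
  L1 @0x31[7] → 0x32007  P=1,RW=1,US=1,PS=0
  L2 @0x32[20] → 0x35007  P=1,RW=1,US=1,PS=0
  ✓ 0x35434  — 3 lookups
#1 VA=0x68160E629 (w,user):
  L0 @0x30[26] → 0x38007  P=1,RW=1,US=1,PS=0
  L1 @0x38[11] → 0x3A007  P=1,RW=1,US=1,PS=0
  L2 @0x3A[14] → 0x3B003  P=1,RW=1,US=0,PS=0
  → PROTECTION_VIOLATION  (3 entries read)
#2 VA=0x7C220A168 (r,user):
  L0 @0x30[31] → 0x3E007  P=1,RW=1,US=1,PS=0
  L1 @0x3E[17] → 0x3F007  P=1,RW=1,US=1,PS=0
  L2 @0x3F[10] → 0x40007  P=1,RW=1,US=1,PS=0
  ✓ 0x40168  — 3 lookups
#3 VA=0x3C2012239 (w,kernel):
  L0 @0x30[15] → 0x43007  P=1,RW=1,US=1,PS=0
  L1 @0x43[16] → 0x47007  P=1,RW=1,US=1,PS=0
  L2 @0x47[18] → 0x49005  P=1,RW=0,US=1,PS=0
  → PROTECTION_VIOLATION  (3 entries read)

Entries read for #0: 3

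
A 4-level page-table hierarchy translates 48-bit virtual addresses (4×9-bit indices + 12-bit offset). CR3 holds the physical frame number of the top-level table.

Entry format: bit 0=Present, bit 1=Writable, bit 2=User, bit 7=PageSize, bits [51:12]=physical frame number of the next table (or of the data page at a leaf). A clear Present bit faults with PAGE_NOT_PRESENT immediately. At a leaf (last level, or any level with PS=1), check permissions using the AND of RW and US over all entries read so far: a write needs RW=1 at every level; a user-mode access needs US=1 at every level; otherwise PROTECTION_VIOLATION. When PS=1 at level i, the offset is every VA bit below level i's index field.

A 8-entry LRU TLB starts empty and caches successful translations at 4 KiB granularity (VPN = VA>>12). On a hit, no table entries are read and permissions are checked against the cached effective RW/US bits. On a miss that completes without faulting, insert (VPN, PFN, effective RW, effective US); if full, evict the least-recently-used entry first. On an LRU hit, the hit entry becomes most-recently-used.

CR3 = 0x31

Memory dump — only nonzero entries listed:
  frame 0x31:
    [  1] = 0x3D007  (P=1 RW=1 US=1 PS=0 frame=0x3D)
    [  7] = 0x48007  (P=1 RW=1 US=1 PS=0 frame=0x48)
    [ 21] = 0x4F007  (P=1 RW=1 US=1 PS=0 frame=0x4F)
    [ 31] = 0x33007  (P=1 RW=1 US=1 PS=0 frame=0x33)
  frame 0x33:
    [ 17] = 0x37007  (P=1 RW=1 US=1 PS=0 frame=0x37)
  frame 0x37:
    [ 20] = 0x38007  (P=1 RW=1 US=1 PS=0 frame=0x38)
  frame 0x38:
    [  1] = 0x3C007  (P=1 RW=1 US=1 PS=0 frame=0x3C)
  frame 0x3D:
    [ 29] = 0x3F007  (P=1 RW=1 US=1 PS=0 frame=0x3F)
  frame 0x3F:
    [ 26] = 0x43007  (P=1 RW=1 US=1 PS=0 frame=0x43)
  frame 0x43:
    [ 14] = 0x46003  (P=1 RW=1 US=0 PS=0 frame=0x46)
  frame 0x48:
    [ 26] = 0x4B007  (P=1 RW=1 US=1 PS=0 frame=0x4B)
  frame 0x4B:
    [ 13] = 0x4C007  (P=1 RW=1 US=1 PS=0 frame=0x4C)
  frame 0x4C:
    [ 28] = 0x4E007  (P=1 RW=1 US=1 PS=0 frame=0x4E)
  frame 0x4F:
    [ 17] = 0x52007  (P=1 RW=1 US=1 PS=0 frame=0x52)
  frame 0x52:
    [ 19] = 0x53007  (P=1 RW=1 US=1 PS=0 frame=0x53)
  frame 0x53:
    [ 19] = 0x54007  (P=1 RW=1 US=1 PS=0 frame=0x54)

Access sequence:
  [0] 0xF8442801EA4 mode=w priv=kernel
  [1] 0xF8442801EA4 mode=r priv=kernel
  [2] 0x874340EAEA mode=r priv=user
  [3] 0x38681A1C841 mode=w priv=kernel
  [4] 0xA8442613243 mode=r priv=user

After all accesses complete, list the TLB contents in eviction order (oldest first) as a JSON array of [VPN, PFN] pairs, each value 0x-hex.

Trace:
#0 VA=0xF8442801EA4 (w,kernel):
  L0 @0x31[31] → 0x33007  P=1,RW=1,US=1,PS=0
  L1 @0x33[17] → 0x37007  P=1,RW=1,US=1,PS=0
  L2 @0x37[20] → 0x38007  P=1,RW=1,US=1,PS=0
  L3 @0x38[1] → 0x3C007  P=1,RW=1,US=1,PS=0
  ✓ 0x3CEA4  — 4 lookups
#1 VA=0xF8442801EA4 (r,kernel):
  TLB hit vpn=0xF8442801 → PA=0x3CEA4
#2 VA=0x874340EAEA (r,user):
  L0 @0x31[1] → 0x3D007  P=1,RW=1,US=1,PS=0
  L1 @0x3D[29] → 0x3F007  P=1,RW=1,US=1,PS=0
  L2 @0x3F[26] → 0x43007  P=1,RW=1,US=1,PS=0
  L3 @0x43[14] → 0x46003  P=1,RW=1,US=0,PS=0
  → PROTECTION_VIOLATION  (4 entries read)
#3 VA=0x38681A1C841 (w,kernel):
  L0 @0x31[7] → 0x48007  P=1,RW=1,US=1,PS=0
  L1 @0x48[26] → 0x4B007  P=1,RW=1,US=1,PS=0
  L2 @0x4B[13] → 0x4C007  P=1,RW=1,US=1,PS=0
  L3 @0x4C[28] → 0x4E007  P=1,RW=1,US=1,PS=0
  ✓ 0x4E841  — 4 lookups
#4 VA=0xA8442613243 (r,user):
  L0 @0x31[21] → 0x4F007  P=1,RW=1,US=1,PS=0
  L1 @0x4F[17] → 0x52007  P=1,RW=1,US=1,PS=0
  L2 @0x52[19] → 0x53007  P=1,RW=1,US=1,PS=0
  L3 @0x53[19] → 0x54007  P=1,RW=1,US=1,PS=0
  ✓ 0x54243  — 4 lookups

TLB: [["0xF8442801", "0x3C"], ["0x38681A1C", "0x4E"], ["0xA8442613", "0x54"]]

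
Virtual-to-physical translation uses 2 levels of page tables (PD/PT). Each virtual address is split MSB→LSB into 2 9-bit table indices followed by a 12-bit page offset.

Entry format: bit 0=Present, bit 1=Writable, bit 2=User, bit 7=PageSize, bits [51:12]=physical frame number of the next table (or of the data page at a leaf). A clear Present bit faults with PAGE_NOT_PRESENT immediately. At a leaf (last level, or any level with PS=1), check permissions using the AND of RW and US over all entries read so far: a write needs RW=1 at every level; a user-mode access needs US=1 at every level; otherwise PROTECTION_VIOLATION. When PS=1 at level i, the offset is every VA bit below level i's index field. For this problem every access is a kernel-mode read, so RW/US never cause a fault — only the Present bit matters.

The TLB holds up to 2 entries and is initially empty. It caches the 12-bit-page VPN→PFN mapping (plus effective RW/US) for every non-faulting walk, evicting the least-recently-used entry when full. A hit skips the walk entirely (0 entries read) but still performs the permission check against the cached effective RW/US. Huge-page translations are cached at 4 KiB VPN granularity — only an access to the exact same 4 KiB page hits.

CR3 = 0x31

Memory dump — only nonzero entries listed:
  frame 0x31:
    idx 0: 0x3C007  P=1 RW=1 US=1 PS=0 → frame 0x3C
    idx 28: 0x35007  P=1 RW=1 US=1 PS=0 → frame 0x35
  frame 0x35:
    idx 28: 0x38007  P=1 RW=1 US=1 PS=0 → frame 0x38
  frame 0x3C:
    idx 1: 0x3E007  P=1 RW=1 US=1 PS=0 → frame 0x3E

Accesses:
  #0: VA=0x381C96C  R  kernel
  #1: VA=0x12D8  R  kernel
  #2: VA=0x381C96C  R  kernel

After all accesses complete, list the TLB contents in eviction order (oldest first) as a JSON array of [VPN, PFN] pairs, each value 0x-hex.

Per-access translation:
#0 VA=0x381C96C (r,kernel):
  L0 @0x31[28] → 0x35007  P=1,RW=1,US=1,PS=0
  L1 @0x35[28] → 0x38007  P=1,RW=1,US=1,PS=0
  ✓ 0x3896C  — 2 lookups
#1 VA=0x12D8 (r,kernel):
  L0 @0x31[0] → 0x3C007  P=1,RW=1,US=1,PS=0
  L1 @0x3C[1] → 0x3E007  P=1,RW=1,US=1,PS=0
  ✓ 0x3E2D8  — 2 lookups
#2 VA=0x381C96C (r,kernel):
  TLB hit vpn=0x381C → PA=0x3896C

TLB: [["0x1", "0x3E"], ["0x381C", "0x38"]]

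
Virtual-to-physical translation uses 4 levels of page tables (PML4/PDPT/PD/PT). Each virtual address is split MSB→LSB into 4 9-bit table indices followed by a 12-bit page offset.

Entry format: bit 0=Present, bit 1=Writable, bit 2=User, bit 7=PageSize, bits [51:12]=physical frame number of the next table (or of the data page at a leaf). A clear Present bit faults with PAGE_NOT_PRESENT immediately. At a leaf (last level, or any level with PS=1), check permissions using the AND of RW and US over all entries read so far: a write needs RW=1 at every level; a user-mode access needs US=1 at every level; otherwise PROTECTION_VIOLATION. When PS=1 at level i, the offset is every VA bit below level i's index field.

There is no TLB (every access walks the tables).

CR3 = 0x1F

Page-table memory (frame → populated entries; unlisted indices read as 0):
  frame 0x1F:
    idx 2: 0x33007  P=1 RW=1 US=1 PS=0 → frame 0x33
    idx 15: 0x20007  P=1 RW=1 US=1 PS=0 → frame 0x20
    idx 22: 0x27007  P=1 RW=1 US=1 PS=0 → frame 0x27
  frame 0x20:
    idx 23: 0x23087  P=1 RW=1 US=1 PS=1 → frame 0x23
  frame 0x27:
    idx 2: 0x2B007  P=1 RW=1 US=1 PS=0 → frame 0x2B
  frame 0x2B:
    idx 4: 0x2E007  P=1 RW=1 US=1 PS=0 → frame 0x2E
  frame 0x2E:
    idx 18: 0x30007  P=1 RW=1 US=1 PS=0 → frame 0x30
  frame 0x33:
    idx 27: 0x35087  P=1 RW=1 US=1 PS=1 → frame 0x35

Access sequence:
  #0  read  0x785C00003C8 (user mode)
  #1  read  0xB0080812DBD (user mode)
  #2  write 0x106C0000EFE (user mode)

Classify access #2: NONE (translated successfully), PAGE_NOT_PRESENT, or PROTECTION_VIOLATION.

Per-access translation:
#0 VA=0x785C00003C8 (r,user):
  [0] read 0x1F idx=15: raw=0x20007 flags P=1 W=1 U=1 S=0
  [1] read 0x20 idx=23: raw=0x23087 flags P=1 W=1 U=1 S=1
  ✓ 0x233C8 (huge @L1)  — 2 lookups
#1 VA=0xB0080812DBD (r,user):
  [0] read 0x1F idx=22: raw=0x27007 flags P=1 W=1 U=1 S=0
  [1] read 0x27 idx=2: raw=0x2B007 flags P=1 W=1 U=1 S=0
  [2] read 0x2B idx=4: raw=0x2E007 flags P=1 W=1 U=1 S=0
  [3] read 0x2E idx=18: raw=0x30007 flags P=1 W=1 U=1 S=0
  ✓ 0x30DBD  — 4 lookups
#2 VA=0x106C0000EFE (w,user):
  [0] read 0x1F idx=2: raw=0x33007 flags P=1 W=1 U=1 S=0
  [1] read 0x33 idx=27: raw=0x35087 flags P=1 W=1 U=1 S=1
  ✓ 0x35EFE (huge @L1)  — 2 lookups

Access #2 fault: NONE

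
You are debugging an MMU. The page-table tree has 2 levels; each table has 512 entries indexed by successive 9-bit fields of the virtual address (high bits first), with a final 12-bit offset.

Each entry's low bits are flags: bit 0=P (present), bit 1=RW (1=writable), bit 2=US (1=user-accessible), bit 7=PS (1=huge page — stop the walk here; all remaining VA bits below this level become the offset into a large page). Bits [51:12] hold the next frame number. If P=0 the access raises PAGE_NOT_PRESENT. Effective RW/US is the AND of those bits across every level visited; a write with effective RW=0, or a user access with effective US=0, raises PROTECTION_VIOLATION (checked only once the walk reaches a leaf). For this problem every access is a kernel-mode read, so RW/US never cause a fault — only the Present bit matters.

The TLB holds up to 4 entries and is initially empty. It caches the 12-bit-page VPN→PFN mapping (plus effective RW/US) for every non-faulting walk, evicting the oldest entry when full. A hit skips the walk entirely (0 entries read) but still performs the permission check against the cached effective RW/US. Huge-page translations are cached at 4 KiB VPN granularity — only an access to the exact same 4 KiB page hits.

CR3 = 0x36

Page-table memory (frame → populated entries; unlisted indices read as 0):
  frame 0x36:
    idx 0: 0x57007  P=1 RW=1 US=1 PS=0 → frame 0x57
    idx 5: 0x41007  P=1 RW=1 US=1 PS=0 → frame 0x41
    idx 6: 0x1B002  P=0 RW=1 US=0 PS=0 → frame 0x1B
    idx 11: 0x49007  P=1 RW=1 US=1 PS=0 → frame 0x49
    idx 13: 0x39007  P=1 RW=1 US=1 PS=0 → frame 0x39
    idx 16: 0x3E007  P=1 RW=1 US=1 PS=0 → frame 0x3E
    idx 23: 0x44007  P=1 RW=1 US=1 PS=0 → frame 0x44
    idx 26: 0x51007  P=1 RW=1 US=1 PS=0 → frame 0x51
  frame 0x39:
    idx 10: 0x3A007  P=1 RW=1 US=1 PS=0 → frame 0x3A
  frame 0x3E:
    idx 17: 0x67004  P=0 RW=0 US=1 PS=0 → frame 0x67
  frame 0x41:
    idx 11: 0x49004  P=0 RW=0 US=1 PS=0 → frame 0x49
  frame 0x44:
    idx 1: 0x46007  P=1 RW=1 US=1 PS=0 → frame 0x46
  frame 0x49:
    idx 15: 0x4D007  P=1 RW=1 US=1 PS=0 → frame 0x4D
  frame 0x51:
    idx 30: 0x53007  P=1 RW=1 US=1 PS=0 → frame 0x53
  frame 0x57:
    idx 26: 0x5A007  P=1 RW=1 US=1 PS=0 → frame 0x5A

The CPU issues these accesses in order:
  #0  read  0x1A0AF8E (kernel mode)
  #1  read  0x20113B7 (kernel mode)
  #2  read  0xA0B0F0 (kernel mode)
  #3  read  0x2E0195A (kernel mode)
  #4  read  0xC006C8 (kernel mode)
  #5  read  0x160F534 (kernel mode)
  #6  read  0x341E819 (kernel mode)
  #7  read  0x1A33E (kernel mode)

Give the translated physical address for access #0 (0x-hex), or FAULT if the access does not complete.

Per-access translation:
#0 VA=0x1A0AF8E (r,kernel):
  [0] read 0x36 idx=13: raw=0x39007 flags P=1 W=1 U=1 S=0
  [1] read 0x39 idx=10: raw=0x3A007 flags P=1 W=1 U=1 S=0
  → PA=0x3AF8E  (2 entries read)
#1 VA=0x20113B7 (r,kernel):
  [0] read 0x36 idx=16: raw=0x3E007 flags P=1 W=1 U=1 S=0
  [1] read 0x3E idx=17: raw=0x67004 flags P=0 W=0 U=1 S=0
  ⇒ fault: PAGE_NOT_PRESENT  — 2 lookups
#2 VA=0xA0B0F0 (r,kernel):
  [0] read 0x36 idx=5: raw=0x41007 flags P=1 W=1 U=1 S=0
  [1] read 0x41 idx=11: raw=0x49004 flags P=0 W=0 U=1 S=0
  ⇒ fault: PAGE_NOT_PRESENT  — 2 lookups
#3 VA=0x2E0195A (r,kernel):
  [0] read 0x36 idx=23: raw=0x44007 flags P=1 W=1 U=1 S=0
  [1] read 0x44 idx=1: raw=0x46007 flags P=1 W=1 U=1 S=0
  → PA=0x4695A  (2 entries read)
#4 VA=0xC006C8 (r,kernel):
  [0] read 0x36 idx=6: raw=0x1B002 flags P=0 W=1 U=0 S=0
  ⇒ fault: PAGE_NOT_PRESENT  — 1 lookups
#5 VA=0x160F534 (r,kernel):
  [0] read 0x36 idx=11: raw=0x49007 flags P=1 W=1 U=1 S=0
  [1] read 0x49 idx=15: raw=0x4D007 flags P=1 W=1 U=1 S=0
  → PA=0x4D534  (2 entries read)
#6 VA=0x341E819 (r,kernel):
  [0] read 0x36 idx=26: raw=0x51007 flags P=1 W=1 U=1 S=0
  [1] read 0x51 idx=30: raw=0x53007 flags P=1 W=1 U=1 S=0
  → PA=0x53819  (2 entries read)
#7 VA=0x1A33E (r,kernel):
  [0] read 0x36 idx=0: raw=0x57007 flags P=1 W=1 U=1 S=0
  [1] read 0x57 idx=26: raw=0x5A007 flags P=1 W=1 U=1 S=0
  → PA=0x5A33E  (2 entries read)

Access #0 PA: 0x3AF8E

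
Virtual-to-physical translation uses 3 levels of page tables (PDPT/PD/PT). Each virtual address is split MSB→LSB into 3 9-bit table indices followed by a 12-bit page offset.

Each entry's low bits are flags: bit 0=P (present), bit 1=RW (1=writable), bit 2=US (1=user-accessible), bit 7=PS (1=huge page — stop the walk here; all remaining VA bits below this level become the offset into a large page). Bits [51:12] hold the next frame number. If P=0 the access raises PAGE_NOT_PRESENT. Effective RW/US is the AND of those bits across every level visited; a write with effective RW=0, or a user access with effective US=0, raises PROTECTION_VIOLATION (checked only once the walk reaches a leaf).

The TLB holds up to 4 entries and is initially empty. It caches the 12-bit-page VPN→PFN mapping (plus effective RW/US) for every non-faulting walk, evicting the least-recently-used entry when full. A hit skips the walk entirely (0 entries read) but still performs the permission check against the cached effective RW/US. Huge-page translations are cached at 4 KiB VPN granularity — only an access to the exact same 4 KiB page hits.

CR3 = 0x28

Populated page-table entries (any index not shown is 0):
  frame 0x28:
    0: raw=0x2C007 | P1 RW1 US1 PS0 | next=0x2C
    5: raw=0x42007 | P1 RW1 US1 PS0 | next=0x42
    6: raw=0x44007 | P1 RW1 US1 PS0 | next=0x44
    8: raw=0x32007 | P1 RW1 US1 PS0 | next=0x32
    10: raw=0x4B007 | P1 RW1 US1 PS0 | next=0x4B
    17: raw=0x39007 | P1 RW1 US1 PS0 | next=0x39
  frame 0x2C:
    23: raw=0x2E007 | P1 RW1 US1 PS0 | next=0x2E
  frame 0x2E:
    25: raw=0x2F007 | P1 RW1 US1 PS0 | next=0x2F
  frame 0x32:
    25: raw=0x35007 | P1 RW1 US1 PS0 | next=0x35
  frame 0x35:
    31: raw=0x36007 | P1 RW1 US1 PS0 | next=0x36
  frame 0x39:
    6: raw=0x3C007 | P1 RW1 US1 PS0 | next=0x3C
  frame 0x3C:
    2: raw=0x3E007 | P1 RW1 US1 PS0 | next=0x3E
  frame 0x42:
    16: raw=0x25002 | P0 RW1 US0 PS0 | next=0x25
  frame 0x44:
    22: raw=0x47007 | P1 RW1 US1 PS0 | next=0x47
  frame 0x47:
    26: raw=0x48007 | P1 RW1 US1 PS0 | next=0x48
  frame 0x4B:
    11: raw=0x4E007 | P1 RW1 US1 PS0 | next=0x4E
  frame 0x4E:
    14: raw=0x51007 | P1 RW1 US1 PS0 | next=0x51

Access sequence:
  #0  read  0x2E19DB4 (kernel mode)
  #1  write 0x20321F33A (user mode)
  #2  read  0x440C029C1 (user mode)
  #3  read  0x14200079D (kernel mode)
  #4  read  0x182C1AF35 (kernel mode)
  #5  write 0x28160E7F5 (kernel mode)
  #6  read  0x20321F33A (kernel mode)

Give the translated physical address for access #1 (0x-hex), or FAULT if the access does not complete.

Trace:
#0 VA=0x2E19DB4 (r,kernel):
  lvl0: tbl 0x28, slot 0 ⇒ 0x2C007 (P1/RW1/US1/PS0)
  lvl1: tbl 0x2C, slot 23 ⇒ 0x2E007 (P1/RW1/US1/PS0)
  lvl2: tbl 0x2E, slot 25 ⇒ 0x2F007 (P1/RW1/US1/PS0)
  ✓ 0x2FDB4  — 3 lookups
#1 VA=0x20321F33A (w,user):
  lvl0: tbl 0x28, slot 8 ⇒ 0x32007 (P1/RW1/US1/PS0)
  lvl1: tbl 0x32, slot 25 ⇒ 0x35007 (P1/RW1/US1/PS0)
  lvl2: tbl 0x35, slot 31 ⇒ 0x36007 (P1/RW1/US1/PS0)
  ✓ 0x3633A  — 3 lookups
#2 VA=0x440C029C1 (r,user):
  lvl0: tbl 0x28, slot 17 ⇒ 0x39007 (P1/RW1/US1/PS0)
  lvl1: tbl 0x39, slot 6 ⇒ 0x3C007 (P1/RW1/US1/PS0)
  lvl2: tbl 0x3C, slot 2 ⇒ 0x3E007 (P1/RW1/US1/PS0)
  ✓ 0x3E9C1  — 3 lookups
#3 VA=0x14200079D (r,kernel):
  lvl0: tbl 0x28, slot 5 ⇒ 0x42007 (P1/RW1/US1/PS0)
  lvl1: tbl 0x42, slot 16 ⇒ 0x25002 (P0/RW1/US0/PS0)
  → PAGE_NOT_PRESENT  (2 entries read)
#4 VA=0x182C1AF35 (r,kernel):
  lvl0: tbl 0x28, slot 6 ⇒ 0x44007 (P1/RW1/US1/PS0)
  lvl1: tbl 0x44, slot 22 ⇒ 0x47007 (P1/RW1/US1/PS0)
  lvl2: tbl 0x47, slot 26 ⇒ 0x48007 (P1/RW1/US1/PS0)
  ✓ 0x48F35  — 3 lookups
#5 VA=0x28160E7F5 (w,kernel):
  lvl0: tbl 0x28, slot 10 ⇒ 0x4B007 (P1/RW1/US1/PS0)
  lvl1: tbl 0x4B, slot 11 ⇒ 0x4E007 (P1/RW1/US1/PS0)
  lvl2: tbl 0x4E, slot 14 ⇒ 0x51007 (P1/RW1/US1/PS0)
  ✓ 0x517F5  — 3 lookups
#6 VA=0x20321F33A (r,kernel):
  TLB hit vpn=0x20321F → PA=0x3633A

Access #1 PA: 0x3633A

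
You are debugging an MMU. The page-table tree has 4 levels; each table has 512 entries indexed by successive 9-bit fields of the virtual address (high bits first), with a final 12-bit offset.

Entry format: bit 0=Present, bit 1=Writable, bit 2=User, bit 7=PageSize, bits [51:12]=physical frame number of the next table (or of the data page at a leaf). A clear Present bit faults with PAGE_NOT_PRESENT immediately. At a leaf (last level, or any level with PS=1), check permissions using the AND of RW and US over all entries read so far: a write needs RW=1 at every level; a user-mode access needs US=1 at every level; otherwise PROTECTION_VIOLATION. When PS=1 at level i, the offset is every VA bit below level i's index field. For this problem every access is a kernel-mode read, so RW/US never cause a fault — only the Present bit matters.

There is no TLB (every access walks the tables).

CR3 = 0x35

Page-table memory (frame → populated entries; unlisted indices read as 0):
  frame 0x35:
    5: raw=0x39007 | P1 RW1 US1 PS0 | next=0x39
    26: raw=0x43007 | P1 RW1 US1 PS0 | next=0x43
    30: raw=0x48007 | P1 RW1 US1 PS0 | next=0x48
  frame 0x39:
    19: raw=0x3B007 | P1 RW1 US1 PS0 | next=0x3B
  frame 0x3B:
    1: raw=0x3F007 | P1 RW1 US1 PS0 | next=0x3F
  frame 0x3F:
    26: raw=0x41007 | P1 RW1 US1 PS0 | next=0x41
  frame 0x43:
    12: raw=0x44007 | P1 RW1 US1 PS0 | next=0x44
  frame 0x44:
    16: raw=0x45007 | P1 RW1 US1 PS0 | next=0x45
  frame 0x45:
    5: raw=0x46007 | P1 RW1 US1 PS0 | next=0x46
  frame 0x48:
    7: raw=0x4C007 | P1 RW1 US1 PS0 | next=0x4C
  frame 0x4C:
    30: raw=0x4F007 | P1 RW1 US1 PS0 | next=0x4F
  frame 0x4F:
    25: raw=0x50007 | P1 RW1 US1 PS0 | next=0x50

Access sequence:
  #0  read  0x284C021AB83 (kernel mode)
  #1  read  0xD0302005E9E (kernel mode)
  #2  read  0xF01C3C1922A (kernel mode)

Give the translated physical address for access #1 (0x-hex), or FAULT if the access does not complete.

Per-access translation:
#0 VA=0x284C021AB83 (r,kernel):
  L0 @0x35[5] → 0x39007  P=1,RW=1,US=1,PS=0
  L1 @0x39[19] → 0x3B007  P=1,RW=1,US=1,PS=0
  L2 @0x3B[1] → 0x3F007  P=1,RW=1,US=1,PS=0
  L3 @0x3F[26] → 0x41007  P=1,RW=1,US=1,PS=0
  ⇒ phys 0x41B83  [4 reads]
#1 VA=0xD0302005E9E (r,kernel):
  L0 @0x35[26] → 0x43007  P=1,RW=1,US=1,PS=0
  L1 @0x43[12] → 0x44007  P=1,RW=1,US=1,PS=0
  L2 @0x44[16] → 0x45007  P=1,RW=1,US=1,PS=0
  L3 @0x45[5] → 0x46007  P=1,RW=1,US=1,PS=0
  ⇒ phys 0x46E9E  [4 reads]
#2 VA=0xF01C3C1922A (r,kernel):
  L0 @0x35[30] → 0x48007  P=1,RW=1,US=1,PS=0
  L1 @0x48[7] → 0x4C007  P=1,RW=1,US=1,PS=0
  L2 @0x4C[30] → 0x4F007  P=1,RW=1,US=1,PS=0
  L3 @0x4F[25] → 0x50007  P=1,RW=1,US=1,PS=0
  ⇒ phys 0x5022A  [4 reads]

Access #1 PA: 0x46E9E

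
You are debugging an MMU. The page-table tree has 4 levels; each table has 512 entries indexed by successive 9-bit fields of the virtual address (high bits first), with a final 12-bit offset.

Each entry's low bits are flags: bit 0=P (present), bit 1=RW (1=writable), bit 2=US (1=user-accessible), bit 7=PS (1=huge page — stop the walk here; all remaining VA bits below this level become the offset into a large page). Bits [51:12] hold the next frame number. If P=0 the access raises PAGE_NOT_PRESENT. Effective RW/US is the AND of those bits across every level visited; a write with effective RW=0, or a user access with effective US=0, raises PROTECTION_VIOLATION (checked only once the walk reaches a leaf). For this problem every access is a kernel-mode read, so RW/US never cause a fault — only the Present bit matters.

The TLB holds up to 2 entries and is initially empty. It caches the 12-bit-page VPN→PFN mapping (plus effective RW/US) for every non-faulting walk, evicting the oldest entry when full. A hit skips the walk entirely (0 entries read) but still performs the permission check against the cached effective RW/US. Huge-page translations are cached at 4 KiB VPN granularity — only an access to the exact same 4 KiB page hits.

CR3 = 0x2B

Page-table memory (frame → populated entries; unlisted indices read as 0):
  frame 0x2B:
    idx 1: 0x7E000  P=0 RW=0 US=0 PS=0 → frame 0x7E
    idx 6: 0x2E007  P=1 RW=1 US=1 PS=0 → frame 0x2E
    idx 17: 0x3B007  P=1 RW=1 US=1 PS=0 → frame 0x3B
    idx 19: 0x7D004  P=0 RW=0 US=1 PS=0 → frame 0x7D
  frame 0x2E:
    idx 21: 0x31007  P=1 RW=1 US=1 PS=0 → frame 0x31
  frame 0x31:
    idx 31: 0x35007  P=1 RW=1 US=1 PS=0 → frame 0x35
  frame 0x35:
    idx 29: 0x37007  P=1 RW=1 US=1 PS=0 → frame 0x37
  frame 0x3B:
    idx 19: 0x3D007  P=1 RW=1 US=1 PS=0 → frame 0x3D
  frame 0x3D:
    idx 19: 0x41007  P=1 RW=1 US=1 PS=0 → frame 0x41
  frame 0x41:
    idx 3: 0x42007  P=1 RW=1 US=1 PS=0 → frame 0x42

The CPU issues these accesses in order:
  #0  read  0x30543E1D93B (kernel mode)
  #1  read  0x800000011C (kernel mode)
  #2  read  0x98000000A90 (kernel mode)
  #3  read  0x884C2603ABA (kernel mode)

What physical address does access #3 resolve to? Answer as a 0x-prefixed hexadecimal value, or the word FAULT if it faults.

Per-access translation:
#0 VA=0x30543E1D93B (r,kernel):
  L0 @0x2B[6] → 0x2E007  P=1,RW=1,US=1,PS=0
  L1 @0x2E[21] → 0x31007  P=1,RW=1,US=1,PS=0
  L2 @0x31[31] → 0x35007  P=1,RW=1,US=1,PS=0
  L3 @0x35[29] → 0x37007  P=1,RW=1,US=1,PS=0
  ⇒ phys 0x3793B  [4 reads]
#1 VA=0x800000011C (r,kernel):
  L0 @0x2B[1] → 0x7E000  P=0,RW=0,US=0,PS=0
  ⇒ fault: PAGE_NOT_PRESENT  — 1 lookups
#2 VA=0x98000000A90 (r,kernel):
  L0 @0x2B[19] → 0x7D004  P=0,RW=0,US=1,PS=0
  ⇒ fault: PAGE_NOT_PRESENT  — 1 lookups
#3 VA=0x884C2603ABA (r,kernel):
  L0 @0x2B[17] → 0x3B007  P=1,RW=1,US=1,PS=0
  L1 @0x3B[19] → 0x3D007  P=1,RW=1,US=1,PS=0
  L2 @0x3D[19] → 0x41007  P=1,RW=1,US=1,PS=0
  L3 @0x41[3] → 0x42007  P=1,RW=1,US=1,PS=0
  ⇒ phys 0x42ABA  [4 reads]

Access #3 PA: 0x42ABA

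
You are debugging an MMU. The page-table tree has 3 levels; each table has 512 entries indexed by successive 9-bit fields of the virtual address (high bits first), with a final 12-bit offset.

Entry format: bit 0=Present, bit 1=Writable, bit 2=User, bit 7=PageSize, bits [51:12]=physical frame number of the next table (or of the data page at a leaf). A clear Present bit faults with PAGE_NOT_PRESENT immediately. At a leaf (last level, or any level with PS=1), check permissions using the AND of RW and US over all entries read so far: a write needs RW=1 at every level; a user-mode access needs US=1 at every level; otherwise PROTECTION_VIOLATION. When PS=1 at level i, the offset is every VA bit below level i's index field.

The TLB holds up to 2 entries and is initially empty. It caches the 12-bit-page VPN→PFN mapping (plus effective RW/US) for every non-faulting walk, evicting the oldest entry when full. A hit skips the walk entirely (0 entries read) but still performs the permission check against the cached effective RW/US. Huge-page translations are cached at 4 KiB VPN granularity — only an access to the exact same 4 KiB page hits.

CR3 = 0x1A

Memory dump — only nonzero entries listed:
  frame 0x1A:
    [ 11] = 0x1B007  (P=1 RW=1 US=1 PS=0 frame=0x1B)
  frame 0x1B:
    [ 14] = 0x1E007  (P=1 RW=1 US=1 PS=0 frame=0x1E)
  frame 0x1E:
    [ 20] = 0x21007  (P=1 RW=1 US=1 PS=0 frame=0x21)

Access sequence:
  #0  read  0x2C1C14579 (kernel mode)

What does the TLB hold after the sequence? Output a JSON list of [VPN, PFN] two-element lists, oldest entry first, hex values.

Per-access translation:
#0 VA=0x2C1C14579 (r,kernel):
  L0 @0x1A[11] → 0x1B007  P=1,RW=1,US=1,PS=0
  L1 @0x1B[14] → 0x1E007  P=1,RW=1,US=1,PS=0
  L2 @0x1E[20] → 0x21007  P=1,RW=1,US=1,PS=0
  ⇒ phys 0x21579  [3 reads]

TLB: [["0x2C1C14", "0x21"]]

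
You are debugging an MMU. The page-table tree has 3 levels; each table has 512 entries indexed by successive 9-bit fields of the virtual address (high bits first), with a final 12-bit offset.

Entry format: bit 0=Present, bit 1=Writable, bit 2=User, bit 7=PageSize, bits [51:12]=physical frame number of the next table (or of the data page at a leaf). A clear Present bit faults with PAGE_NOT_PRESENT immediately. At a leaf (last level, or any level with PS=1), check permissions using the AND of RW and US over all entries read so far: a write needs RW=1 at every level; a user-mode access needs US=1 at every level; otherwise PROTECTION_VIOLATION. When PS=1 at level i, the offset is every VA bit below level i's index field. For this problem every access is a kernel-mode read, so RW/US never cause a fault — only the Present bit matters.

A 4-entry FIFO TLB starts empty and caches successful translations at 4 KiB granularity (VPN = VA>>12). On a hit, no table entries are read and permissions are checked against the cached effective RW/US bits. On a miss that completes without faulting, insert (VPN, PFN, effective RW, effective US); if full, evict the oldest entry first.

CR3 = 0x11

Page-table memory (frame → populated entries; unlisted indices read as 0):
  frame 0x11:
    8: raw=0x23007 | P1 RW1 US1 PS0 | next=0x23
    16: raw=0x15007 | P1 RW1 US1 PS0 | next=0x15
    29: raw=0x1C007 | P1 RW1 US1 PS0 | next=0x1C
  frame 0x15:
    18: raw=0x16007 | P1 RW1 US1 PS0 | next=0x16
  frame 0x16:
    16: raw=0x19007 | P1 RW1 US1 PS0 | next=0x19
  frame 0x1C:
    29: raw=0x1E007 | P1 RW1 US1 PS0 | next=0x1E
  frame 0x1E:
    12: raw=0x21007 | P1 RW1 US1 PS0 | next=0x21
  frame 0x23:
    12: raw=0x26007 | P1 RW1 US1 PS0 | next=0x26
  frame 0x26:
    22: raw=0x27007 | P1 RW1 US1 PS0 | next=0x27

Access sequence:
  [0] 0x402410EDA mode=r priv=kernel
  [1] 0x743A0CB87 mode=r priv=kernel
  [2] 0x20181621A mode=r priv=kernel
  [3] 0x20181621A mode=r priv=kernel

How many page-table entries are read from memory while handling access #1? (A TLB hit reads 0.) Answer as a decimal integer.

Per-access translation:
#0 VA=0x402410EDA (r,kernel):
  [0] read 0x11 idx=16: raw=0x15007 flags P=1 W=1 U=1 S=0
  [1] read 0x15 idx=18: raw=0x16007 flags P=1 W=1 U=1 S=0
  [2] read 0x16 idx=16: raw=0x19007 flags P=1 W=1 U=1 S=0
  → PA=0x19EDA  (3 entries read)
#1 VA=0x743A0CB87 (r,kernel):
  [0] read 0x11 idx=29: raw=0x1C007 flags P=1 W=1 U=1 S=0
  [1] read 0x1C idx=29: raw=0x1E007 flags P=1 W=1 U=1 S=0
  [2] read 0x1E idx=12: raw=0x21007 flags P=1 W=1 U=1 S=0
  → PA=0x21B87  (3 entries read)
#2 VA=0x20181621A (r,kernel):
  [0] read 0x11 idx=8: raw=0x23007 flags P=1 W=1 U=1 S=0
  [1] read 0x23 idx=12: raw=0x26007 flags P=1 W=1 U=1 S=0
  [2] read 0x26 idx=22: raw=0x27007 flags P=1 W=1 U=1 S=0
  → PA=0x2721A  (3 entries read)
#3 VA=0x20181621A (r,kernel):
  TLB hit vpn=0x201816 → PA=0x2721A

Entries read for #1: 3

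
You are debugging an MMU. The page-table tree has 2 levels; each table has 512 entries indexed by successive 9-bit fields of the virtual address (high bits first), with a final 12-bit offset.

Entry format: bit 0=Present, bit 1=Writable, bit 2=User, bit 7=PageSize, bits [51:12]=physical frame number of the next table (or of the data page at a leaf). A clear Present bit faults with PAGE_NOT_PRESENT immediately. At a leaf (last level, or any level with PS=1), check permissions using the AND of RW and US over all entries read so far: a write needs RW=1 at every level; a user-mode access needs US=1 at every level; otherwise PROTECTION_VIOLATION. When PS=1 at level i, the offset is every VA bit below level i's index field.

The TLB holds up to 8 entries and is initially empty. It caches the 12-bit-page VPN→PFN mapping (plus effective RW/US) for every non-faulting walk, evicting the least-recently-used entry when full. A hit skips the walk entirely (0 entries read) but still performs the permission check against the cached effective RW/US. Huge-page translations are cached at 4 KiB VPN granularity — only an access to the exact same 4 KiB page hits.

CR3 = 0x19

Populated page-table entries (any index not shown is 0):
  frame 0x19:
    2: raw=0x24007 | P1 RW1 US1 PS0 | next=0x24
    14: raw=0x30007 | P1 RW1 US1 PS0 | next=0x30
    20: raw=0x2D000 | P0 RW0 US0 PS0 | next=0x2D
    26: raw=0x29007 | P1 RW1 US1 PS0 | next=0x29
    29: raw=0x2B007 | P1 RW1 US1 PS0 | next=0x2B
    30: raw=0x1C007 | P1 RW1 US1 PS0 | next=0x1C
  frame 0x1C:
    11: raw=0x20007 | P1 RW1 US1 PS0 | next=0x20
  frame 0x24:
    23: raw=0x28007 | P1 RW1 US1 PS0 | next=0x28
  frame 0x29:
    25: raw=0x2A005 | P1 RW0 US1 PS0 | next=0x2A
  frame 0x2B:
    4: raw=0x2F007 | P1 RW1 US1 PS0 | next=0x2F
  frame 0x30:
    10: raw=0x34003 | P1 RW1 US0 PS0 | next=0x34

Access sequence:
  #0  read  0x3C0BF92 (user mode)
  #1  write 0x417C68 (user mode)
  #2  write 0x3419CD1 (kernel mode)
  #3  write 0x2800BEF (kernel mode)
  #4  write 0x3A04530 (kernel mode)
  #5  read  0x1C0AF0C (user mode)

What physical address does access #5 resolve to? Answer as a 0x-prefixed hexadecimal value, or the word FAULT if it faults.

Trace:
#0 VA=0x3C0BF92 (r,user):
  lvl0: tbl 0x19, slot 30 ⇒ 0x1C007 (P1/RW1/US1/PS0)
  lvl1: tbl 0x1C, slot 11 ⇒ 0x20007 (P1/RW1/US1/PS0)
  → PA=0x20F92  (2 entries read)
#1 VA=0x417C68 (w,user):
  lvl0: tbl 0x19, slot 2 ⇒ 0x24007 (P1/RW1/US1/PS0)
  lvl1: tbl 0x24, slot 23 ⇒ 0x28007 (P1/RW1/US1/PS0)
  → PA=0x28C68  (2 entries read)
#2 VA=0x3419CD1 (w,kernel):
  lvl0: tbl 0x19, slot 26 ⇒ 0x29007 (P1/RW1/US1/PS0)
  lvl1: tbl 0x29, slot 25 ⇒ 0x2A005 (P1/RW0/US1/PS0)
  ✗ PROTECTION_VIOLATION  [2 reads]
#3 VA=0x2800BEF (w,kernel):
  lvl0: tbl 0x19, slot 20 ⇒ 0x2D000 (P0/RW0/US0/PS0)
  ✗ PAGE_NOT_PRESENT  [1 reads]
#4 VA=0x3A04530 (w,kernel):
  lvl0: tbl 0x19, slot 29 ⇒ 0x2B007 (P1/RW1/US1/PS0)
  lvl1: tbl 0x2B, slot 4 ⇒ 0x2F007 (P1/RW1/US1/PS0)
  → PA=0x2F530  (2 entries read)
#5 VA=0x1C0AF0C (r,user):
  lvl0: tbl 0x19, slot 14 ⇒ 0x30007 (P1/RW1/US1/PS0)
  lvl1: tbl 0x30, slot 10 ⇒ 0x34003 (P1/RW1/US0/PS0)
  ✗ PROTECTION_VIOLATION  [2 reads]

Access #5 PA: FAULT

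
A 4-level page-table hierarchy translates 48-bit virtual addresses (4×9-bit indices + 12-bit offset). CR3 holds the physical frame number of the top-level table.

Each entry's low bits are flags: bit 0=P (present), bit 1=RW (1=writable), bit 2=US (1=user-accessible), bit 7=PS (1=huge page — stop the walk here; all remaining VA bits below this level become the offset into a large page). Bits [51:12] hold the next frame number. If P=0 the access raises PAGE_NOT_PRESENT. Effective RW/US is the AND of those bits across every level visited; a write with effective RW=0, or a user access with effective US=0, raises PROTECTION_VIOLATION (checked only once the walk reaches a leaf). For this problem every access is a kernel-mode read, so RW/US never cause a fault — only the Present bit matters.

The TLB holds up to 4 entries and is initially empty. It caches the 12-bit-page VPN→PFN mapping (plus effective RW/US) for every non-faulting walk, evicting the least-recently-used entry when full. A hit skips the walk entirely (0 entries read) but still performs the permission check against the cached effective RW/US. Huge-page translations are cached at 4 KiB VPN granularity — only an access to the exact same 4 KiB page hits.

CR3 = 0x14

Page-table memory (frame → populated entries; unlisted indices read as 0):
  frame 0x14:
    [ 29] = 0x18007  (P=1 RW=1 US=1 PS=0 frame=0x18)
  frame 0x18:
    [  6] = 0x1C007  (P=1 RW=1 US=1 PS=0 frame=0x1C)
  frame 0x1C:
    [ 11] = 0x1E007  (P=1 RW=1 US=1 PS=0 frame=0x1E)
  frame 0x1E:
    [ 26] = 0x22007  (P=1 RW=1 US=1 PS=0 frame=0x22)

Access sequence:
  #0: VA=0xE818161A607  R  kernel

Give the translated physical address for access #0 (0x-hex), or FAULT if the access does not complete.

Per-access translation:
#0 VA=0xE818161A607 (r,kernel):
  L0 @0x14[29] → 0x18007  P=1,RW=1,US=1,PS=0
  L1 @0x18[6] → 0x1C007  P=1,RW=1,US=1,PS=0
  L2 @0x1C[11] → 0x1E007  P=1,RW=1,US=1,PS=0
  L3 @0x1E[26] → 0x22007  P=1,RW=1,US=1,PS=0
  → PA=0x22607  (4 entries read)

Access #0 PA: 0x22607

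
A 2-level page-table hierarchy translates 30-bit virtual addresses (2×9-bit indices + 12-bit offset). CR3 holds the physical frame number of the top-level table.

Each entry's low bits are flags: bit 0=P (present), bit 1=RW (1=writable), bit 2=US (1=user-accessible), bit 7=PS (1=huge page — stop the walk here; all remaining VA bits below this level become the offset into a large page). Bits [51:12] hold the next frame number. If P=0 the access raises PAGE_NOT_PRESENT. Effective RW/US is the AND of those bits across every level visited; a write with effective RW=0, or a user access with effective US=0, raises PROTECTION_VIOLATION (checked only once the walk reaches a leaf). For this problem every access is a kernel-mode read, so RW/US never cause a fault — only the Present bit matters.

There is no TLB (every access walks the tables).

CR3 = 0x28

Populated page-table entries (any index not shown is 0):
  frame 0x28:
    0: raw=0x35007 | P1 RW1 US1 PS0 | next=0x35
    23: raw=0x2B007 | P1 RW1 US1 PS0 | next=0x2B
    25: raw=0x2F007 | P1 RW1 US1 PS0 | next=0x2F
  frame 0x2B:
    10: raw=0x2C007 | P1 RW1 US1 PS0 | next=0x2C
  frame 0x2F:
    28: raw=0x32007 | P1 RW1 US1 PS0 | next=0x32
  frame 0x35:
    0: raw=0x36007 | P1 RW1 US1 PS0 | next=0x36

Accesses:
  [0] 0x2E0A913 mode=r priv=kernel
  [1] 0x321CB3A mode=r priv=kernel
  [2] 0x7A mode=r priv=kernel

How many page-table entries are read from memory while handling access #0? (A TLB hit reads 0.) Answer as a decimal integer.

Walk each access:
#0 VA=0x2E0A913 (r,kernel):
  lvl0: tbl 0x28, slot 23 ⇒ 0x2B007 (P1/RW1/US1/PS0)
  lvl1: tbl 0x2B, slot 10 ⇒ 0x2C007 (P1/RW1/US1/PS0)
  ⇒ phys 0x2C913  [2 reads]
#1 VA=0x321CB3A (r,kernel):
  lvl0: tbl 0x28, slot 25 ⇒ 0x2F007 (P1/RW1/US1/PS0)
  lvl1: tbl 0x2F, slot 28 ⇒ 0x32007 (P1/RW1/US1/PS0)
  ⇒ phys 0x32B3A  [2 reads]
#2 VA=0x7A (r,kernel):
  lvl0: tbl 0x28, slot 0 ⇒ 0x35007 (P1/RW1/US1/PS0)
  lvl1: tbl 0x35, slot 0 ⇒ 0x36007 (P1/RW1/US1/PS0)
  ⇒ phys 0x3607A  [2 reads]

Entries read for #0: 2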